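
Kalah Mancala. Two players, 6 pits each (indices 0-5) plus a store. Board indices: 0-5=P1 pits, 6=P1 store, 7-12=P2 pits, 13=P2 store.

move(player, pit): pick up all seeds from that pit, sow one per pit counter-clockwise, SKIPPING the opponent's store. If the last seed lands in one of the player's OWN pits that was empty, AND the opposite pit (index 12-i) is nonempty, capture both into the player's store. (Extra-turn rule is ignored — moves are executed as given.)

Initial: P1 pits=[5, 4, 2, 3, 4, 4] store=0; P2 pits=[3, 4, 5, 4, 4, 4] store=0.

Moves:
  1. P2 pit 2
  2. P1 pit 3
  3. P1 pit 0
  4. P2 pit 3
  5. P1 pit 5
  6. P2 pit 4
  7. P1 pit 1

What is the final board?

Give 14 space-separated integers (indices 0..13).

Move 1: P2 pit2 -> P1=[6,4,2,3,4,4](0) P2=[3,4,0,5,5,5](1)
Move 2: P1 pit3 -> P1=[6,4,2,0,5,5](1) P2=[3,4,0,5,5,5](1)
Move 3: P1 pit0 -> P1=[0,5,3,1,6,6](2) P2=[3,4,0,5,5,5](1)
Move 4: P2 pit3 -> P1=[1,6,3,1,6,6](2) P2=[3,4,0,0,6,6](2)
Move 5: P1 pit5 -> P1=[1,6,3,1,6,0](3) P2=[4,5,1,1,7,6](2)
Move 6: P2 pit4 -> P1=[2,7,4,2,7,0](3) P2=[4,5,1,1,0,7](3)
Move 7: P1 pit1 -> P1=[2,0,5,3,8,1](4) P2=[5,6,1,1,0,7](3)

Answer: 2 0 5 3 8 1 4 5 6 1 1 0 7 3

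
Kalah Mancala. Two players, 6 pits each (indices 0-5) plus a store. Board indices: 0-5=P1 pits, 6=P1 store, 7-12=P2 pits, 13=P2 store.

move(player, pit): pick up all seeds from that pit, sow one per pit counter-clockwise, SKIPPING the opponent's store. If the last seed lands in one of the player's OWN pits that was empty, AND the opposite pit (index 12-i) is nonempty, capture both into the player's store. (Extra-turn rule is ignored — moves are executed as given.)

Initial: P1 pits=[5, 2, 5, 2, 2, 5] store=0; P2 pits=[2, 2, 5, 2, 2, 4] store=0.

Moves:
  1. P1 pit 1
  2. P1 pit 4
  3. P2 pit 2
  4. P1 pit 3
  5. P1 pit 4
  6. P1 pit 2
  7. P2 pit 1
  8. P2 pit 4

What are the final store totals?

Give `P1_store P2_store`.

Answer: 3 2

Derivation:
Move 1: P1 pit1 -> P1=[5,0,6,3,2,5](0) P2=[2,2,5,2,2,4](0)
Move 2: P1 pit4 -> P1=[5,0,6,3,0,6](1) P2=[2,2,5,2,2,4](0)
Move 3: P2 pit2 -> P1=[6,0,6,3,0,6](1) P2=[2,2,0,3,3,5](1)
Move 4: P1 pit3 -> P1=[6,0,6,0,1,7](2) P2=[2,2,0,3,3,5](1)
Move 5: P1 pit4 -> P1=[6,0,6,0,0,8](2) P2=[2,2,0,3,3,5](1)
Move 6: P1 pit2 -> P1=[6,0,0,1,1,9](3) P2=[3,3,0,3,3,5](1)
Move 7: P2 pit1 -> P1=[6,0,0,1,1,9](3) P2=[3,0,1,4,4,5](1)
Move 8: P2 pit4 -> P1=[7,1,0,1,1,9](3) P2=[3,0,1,4,0,6](2)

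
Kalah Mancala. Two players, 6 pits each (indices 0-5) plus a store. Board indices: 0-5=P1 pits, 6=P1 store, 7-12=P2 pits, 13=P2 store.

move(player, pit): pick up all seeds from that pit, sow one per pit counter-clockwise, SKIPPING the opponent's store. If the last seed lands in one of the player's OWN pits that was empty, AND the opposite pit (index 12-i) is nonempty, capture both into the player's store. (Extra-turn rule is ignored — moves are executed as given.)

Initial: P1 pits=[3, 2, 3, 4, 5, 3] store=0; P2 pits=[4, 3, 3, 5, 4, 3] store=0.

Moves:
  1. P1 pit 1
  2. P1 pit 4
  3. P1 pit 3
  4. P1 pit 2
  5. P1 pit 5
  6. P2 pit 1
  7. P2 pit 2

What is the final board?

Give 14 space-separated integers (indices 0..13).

Answer: 5 1 0 1 2 0 4 7 0 0 8 7 5 2

Derivation:
Move 1: P1 pit1 -> P1=[3,0,4,5,5,3](0) P2=[4,3,3,5,4,3](0)
Move 2: P1 pit4 -> P1=[3,0,4,5,0,4](1) P2=[5,4,4,5,4,3](0)
Move 3: P1 pit3 -> P1=[3,0,4,0,1,5](2) P2=[6,5,4,5,4,3](0)
Move 4: P1 pit2 -> P1=[3,0,0,1,2,6](3) P2=[6,5,4,5,4,3](0)
Move 5: P1 pit5 -> P1=[3,0,0,1,2,0](4) P2=[7,6,5,6,5,3](0)
Move 6: P2 pit1 -> P1=[4,0,0,1,2,0](4) P2=[7,0,6,7,6,4](1)
Move 7: P2 pit2 -> P1=[5,1,0,1,2,0](4) P2=[7,0,0,8,7,5](2)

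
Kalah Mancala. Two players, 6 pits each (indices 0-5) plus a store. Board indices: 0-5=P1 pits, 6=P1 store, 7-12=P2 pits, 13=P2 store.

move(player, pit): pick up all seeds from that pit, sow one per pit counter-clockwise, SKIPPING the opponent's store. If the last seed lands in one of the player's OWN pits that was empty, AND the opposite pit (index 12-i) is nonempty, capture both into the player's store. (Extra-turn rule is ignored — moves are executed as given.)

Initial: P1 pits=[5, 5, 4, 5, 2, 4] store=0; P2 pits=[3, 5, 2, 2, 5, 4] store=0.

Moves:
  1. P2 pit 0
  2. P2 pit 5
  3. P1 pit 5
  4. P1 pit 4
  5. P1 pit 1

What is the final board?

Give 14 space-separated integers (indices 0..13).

Move 1: P2 pit0 -> P1=[5,5,4,5,2,4](0) P2=[0,6,3,3,5,4](0)
Move 2: P2 pit5 -> P1=[6,6,5,5,2,4](0) P2=[0,6,3,3,5,0](1)
Move 3: P1 pit5 -> P1=[6,6,5,5,2,0](1) P2=[1,7,4,3,5,0](1)
Move 4: P1 pit4 -> P1=[6,6,5,5,0,1](2) P2=[1,7,4,3,5,0](1)
Move 5: P1 pit1 -> P1=[6,0,6,6,1,2](3) P2=[2,7,4,3,5,0](1)

Answer: 6 0 6 6 1 2 3 2 7 4 3 5 0 1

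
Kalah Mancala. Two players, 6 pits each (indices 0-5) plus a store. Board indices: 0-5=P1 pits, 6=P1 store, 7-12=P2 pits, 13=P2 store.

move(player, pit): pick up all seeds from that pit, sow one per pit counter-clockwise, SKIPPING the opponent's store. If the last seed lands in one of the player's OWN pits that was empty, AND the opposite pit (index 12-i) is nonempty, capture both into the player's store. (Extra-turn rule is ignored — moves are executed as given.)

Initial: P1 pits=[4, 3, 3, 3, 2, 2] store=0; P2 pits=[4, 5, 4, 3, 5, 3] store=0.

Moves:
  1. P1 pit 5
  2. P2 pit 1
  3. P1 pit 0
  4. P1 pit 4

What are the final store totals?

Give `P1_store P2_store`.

Answer: 2 1

Derivation:
Move 1: P1 pit5 -> P1=[4,3,3,3,2,0](1) P2=[5,5,4,3,5,3](0)
Move 2: P2 pit1 -> P1=[4,3,3,3,2,0](1) P2=[5,0,5,4,6,4](1)
Move 3: P1 pit0 -> P1=[0,4,4,4,3,0](1) P2=[5,0,5,4,6,4](1)
Move 4: P1 pit4 -> P1=[0,4,4,4,0,1](2) P2=[6,0,5,4,6,4](1)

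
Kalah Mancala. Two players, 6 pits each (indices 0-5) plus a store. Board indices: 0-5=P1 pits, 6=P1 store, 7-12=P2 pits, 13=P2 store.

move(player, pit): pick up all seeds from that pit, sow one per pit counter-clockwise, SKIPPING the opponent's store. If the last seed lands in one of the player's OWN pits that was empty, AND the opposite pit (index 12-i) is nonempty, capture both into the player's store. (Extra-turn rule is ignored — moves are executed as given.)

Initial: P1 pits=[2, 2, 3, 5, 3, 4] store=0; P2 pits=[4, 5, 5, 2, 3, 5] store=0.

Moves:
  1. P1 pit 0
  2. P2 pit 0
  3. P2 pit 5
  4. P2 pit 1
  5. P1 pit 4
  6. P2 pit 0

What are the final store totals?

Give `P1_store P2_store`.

Move 1: P1 pit0 -> P1=[0,3,4,5,3,4](0) P2=[4,5,5,2,3,5](0)
Move 2: P2 pit0 -> P1=[0,3,4,5,3,4](0) P2=[0,6,6,3,4,5](0)
Move 3: P2 pit5 -> P1=[1,4,5,6,3,4](0) P2=[0,6,6,3,4,0](1)
Move 4: P2 pit1 -> P1=[2,4,5,6,3,4](0) P2=[0,0,7,4,5,1](2)
Move 5: P1 pit4 -> P1=[2,4,5,6,0,5](1) P2=[1,0,7,4,5,1](2)
Move 6: P2 pit0 -> P1=[2,4,5,6,0,5](1) P2=[0,1,7,4,5,1](2)

Answer: 1 2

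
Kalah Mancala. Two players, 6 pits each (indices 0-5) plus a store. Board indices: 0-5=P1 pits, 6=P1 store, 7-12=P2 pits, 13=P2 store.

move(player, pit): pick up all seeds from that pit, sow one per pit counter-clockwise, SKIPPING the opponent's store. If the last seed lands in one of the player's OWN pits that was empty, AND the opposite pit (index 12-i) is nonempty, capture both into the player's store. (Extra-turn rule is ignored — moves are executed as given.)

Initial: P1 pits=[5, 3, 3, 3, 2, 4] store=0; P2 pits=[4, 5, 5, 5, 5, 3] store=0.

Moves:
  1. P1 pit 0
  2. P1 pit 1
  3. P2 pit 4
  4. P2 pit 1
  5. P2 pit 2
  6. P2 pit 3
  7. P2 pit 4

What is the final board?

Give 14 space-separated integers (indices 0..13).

Answer: 4 3 7 6 4 6 0 4 0 0 0 0 8 5

Derivation:
Move 1: P1 pit0 -> P1=[0,4,4,4,3,5](0) P2=[4,5,5,5,5,3](0)
Move 2: P1 pit1 -> P1=[0,0,5,5,4,6](0) P2=[4,5,5,5,5,3](0)
Move 3: P2 pit4 -> P1=[1,1,6,5,4,6](0) P2=[4,5,5,5,0,4](1)
Move 4: P2 pit1 -> P1=[1,1,6,5,4,6](0) P2=[4,0,6,6,1,5](2)
Move 5: P2 pit2 -> P1=[2,2,6,5,4,6](0) P2=[4,0,0,7,2,6](3)
Move 6: P2 pit3 -> P1=[3,3,7,6,4,6](0) P2=[4,0,0,0,3,7](4)
Move 7: P2 pit4 -> P1=[4,3,7,6,4,6](0) P2=[4,0,0,0,0,8](5)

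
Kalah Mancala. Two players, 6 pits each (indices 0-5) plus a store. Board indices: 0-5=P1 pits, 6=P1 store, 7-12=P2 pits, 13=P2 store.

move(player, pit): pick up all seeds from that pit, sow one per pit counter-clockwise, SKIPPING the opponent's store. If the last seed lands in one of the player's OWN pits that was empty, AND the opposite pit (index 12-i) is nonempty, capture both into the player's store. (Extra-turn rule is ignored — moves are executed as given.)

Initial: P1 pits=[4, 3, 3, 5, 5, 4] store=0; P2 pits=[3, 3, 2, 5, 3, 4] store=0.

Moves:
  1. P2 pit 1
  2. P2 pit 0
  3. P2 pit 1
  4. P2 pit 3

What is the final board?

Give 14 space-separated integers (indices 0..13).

Move 1: P2 pit1 -> P1=[4,3,3,5,5,4](0) P2=[3,0,3,6,4,4](0)
Move 2: P2 pit0 -> P1=[4,3,3,5,5,4](0) P2=[0,1,4,7,4,4](0)
Move 3: P2 pit1 -> P1=[4,3,3,5,5,4](0) P2=[0,0,5,7,4,4](0)
Move 4: P2 pit3 -> P1=[5,4,4,6,5,4](0) P2=[0,0,5,0,5,5](1)

Answer: 5 4 4 6 5 4 0 0 0 5 0 5 5 1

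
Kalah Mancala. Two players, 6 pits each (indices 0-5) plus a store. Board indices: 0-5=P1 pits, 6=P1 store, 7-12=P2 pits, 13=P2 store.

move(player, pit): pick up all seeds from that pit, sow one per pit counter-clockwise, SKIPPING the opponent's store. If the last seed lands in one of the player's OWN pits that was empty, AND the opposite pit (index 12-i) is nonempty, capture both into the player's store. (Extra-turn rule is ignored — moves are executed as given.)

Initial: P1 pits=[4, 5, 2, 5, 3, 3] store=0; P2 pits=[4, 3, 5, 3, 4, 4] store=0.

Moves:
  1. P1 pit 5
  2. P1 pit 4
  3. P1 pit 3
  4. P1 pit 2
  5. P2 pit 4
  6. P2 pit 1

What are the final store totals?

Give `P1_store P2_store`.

Move 1: P1 pit5 -> P1=[4,5,2,5,3,0](1) P2=[5,4,5,3,4,4](0)
Move 2: P1 pit4 -> P1=[4,5,2,5,0,1](2) P2=[6,4,5,3,4,4](0)
Move 3: P1 pit3 -> P1=[4,5,2,0,1,2](3) P2=[7,5,5,3,4,4](0)
Move 4: P1 pit2 -> P1=[4,5,0,1,2,2](3) P2=[7,5,5,3,4,4](0)
Move 5: P2 pit4 -> P1=[5,6,0,1,2,2](3) P2=[7,5,5,3,0,5](1)
Move 6: P2 pit1 -> P1=[5,6,0,1,2,2](3) P2=[7,0,6,4,1,6](2)

Answer: 3 2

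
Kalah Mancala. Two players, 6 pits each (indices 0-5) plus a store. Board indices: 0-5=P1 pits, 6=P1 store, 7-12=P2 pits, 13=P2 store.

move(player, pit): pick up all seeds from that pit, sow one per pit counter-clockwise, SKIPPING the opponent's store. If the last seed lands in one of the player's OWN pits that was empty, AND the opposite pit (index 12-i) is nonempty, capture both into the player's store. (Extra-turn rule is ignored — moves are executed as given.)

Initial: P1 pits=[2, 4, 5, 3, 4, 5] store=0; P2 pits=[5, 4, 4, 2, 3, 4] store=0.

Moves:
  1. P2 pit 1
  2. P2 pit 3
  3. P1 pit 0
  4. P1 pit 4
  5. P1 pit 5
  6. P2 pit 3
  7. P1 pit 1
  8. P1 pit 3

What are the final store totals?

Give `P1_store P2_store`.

Move 1: P2 pit1 -> P1=[2,4,5,3,4,5](0) P2=[5,0,5,3,4,5](0)
Move 2: P2 pit3 -> P1=[2,4,5,3,4,5](0) P2=[5,0,5,0,5,6](1)
Move 3: P1 pit0 -> P1=[0,5,6,3,4,5](0) P2=[5,0,5,0,5,6](1)
Move 4: P1 pit4 -> P1=[0,5,6,3,0,6](1) P2=[6,1,5,0,5,6](1)
Move 5: P1 pit5 -> P1=[0,5,6,3,0,0](2) P2=[7,2,6,1,6,6](1)
Move 6: P2 pit3 -> P1=[0,5,6,3,0,0](2) P2=[7,2,6,0,7,6](1)
Move 7: P1 pit1 -> P1=[0,0,7,4,1,1](3) P2=[7,2,6,0,7,6](1)
Move 8: P1 pit3 -> P1=[0,0,7,0,2,2](4) P2=[8,2,6,0,7,6](1)

Answer: 4 1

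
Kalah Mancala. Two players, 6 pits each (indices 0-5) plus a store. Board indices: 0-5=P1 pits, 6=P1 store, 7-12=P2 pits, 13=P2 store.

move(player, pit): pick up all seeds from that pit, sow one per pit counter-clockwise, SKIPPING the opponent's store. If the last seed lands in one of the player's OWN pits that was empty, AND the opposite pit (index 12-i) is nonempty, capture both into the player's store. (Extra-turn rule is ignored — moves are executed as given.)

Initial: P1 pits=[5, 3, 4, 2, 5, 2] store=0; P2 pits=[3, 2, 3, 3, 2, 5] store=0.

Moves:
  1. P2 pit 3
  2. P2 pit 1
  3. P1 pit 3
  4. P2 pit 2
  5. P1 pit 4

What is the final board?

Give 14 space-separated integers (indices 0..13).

Move 1: P2 pit3 -> P1=[5,3,4,2,5,2](0) P2=[3,2,3,0,3,6](1)
Move 2: P2 pit1 -> P1=[5,3,0,2,5,2](0) P2=[3,0,4,0,3,6](6)
Move 3: P1 pit3 -> P1=[5,3,0,0,6,3](0) P2=[3,0,4,0,3,6](6)
Move 4: P2 pit2 -> P1=[5,3,0,0,6,3](0) P2=[3,0,0,1,4,7](7)
Move 5: P1 pit4 -> P1=[5,3,0,0,0,4](1) P2=[4,1,1,2,4,7](7)

Answer: 5 3 0 0 0 4 1 4 1 1 2 4 7 7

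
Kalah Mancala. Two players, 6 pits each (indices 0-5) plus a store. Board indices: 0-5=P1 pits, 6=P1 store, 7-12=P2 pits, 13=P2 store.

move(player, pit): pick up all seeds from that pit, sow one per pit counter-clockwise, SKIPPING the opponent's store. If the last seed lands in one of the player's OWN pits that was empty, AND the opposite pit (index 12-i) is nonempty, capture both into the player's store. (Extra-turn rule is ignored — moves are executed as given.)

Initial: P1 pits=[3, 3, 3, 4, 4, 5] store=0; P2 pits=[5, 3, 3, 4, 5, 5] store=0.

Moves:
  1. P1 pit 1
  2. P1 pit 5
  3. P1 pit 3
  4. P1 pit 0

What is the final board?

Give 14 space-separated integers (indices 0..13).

Answer: 0 1 5 0 6 1 7 7 5 0 5 5 5 0

Derivation:
Move 1: P1 pit1 -> P1=[3,0,4,5,5,5](0) P2=[5,3,3,4,5,5](0)
Move 2: P1 pit5 -> P1=[3,0,4,5,5,0](1) P2=[6,4,4,5,5,5](0)
Move 3: P1 pit3 -> P1=[3,0,4,0,6,1](2) P2=[7,5,4,5,5,5](0)
Move 4: P1 pit0 -> P1=[0,1,5,0,6,1](7) P2=[7,5,0,5,5,5](0)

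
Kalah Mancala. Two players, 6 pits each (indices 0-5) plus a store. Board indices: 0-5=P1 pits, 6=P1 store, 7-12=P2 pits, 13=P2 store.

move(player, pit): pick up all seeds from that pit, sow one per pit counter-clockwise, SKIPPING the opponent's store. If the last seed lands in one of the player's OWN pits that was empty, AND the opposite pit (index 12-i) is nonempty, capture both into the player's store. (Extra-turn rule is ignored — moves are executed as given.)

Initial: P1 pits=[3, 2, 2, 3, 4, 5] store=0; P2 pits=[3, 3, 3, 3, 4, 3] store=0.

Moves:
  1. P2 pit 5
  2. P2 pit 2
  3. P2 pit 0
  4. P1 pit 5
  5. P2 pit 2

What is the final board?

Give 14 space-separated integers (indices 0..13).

Move 1: P2 pit5 -> P1=[4,3,2,3,4,5](0) P2=[3,3,3,3,4,0](1)
Move 2: P2 pit2 -> P1=[0,3,2,3,4,5](0) P2=[3,3,0,4,5,0](6)
Move 3: P2 pit0 -> P1=[0,3,2,3,4,5](0) P2=[0,4,1,5,5,0](6)
Move 4: P1 pit5 -> P1=[0,3,2,3,4,0](1) P2=[1,5,2,6,5,0](6)
Move 5: P2 pit2 -> P1=[0,3,2,3,4,0](1) P2=[1,5,0,7,6,0](6)

Answer: 0 3 2 3 4 0 1 1 5 0 7 6 0 6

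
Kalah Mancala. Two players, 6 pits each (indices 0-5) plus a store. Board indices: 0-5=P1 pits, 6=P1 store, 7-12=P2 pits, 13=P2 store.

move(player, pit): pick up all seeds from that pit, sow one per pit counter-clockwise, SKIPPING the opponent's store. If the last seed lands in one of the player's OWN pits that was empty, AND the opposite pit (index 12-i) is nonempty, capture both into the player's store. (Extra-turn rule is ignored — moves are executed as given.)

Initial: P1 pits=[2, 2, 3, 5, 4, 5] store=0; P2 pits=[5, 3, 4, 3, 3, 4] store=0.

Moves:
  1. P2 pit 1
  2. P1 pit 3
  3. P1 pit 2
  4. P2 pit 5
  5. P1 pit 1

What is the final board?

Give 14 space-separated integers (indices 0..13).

Answer: 3 0 2 2 7 7 1 6 1 5 4 4 0 1

Derivation:
Move 1: P2 pit1 -> P1=[2,2,3,5,4,5](0) P2=[5,0,5,4,4,4](0)
Move 2: P1 pit3 -> P1=[2,2,3,0,5,6](1) P2=[6,1,5,4,4,4](0)
Move 3: P1 pit2 -> P1=[2,2,0,1,6,7](1) P2=[6,1,5,4,4,4](0)
Move 4: P2 pit5 -> P1=[3,3,1,1,6,7](1) P2=[6,1,5,4,4,0](1)
Move 5: P1 pit1 -> P1=[3,0,2,2,7,7](1) P2=[6,1,5,4,4,0](1)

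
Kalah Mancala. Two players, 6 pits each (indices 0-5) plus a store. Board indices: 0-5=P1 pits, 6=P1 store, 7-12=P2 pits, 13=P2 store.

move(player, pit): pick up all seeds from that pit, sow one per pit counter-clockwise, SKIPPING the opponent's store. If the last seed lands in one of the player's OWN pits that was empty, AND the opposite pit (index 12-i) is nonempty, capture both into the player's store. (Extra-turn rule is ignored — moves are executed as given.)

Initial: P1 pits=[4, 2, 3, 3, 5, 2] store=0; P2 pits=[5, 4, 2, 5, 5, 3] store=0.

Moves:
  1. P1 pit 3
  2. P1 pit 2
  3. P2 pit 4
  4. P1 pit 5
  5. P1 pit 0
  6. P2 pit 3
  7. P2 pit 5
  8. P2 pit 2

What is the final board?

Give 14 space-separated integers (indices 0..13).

Answer: 0 6 3 3 8 0 9 0 5 0 1 2 0 6

Derivation:
Move 1: P1 pit3 -> P1=[4,2,3,0,6,3](1) P2=[5,4,2,5,5,3](0)
Move 2: P1 pit2 -> P1=[4,2,0,1,7,4](1) P2=[5,4,2,5,5,3](0)
Move 3: P2 pit4 -> P1=[5,3,1,1,7,4](1) P2=[5,4,2,5,0,4](1)
Move 4: P1 pit5 -> P1=[5,3,1,1,7,0](2) P2=[6,5,3,5,0,4](1)
Move 5: P1 pit0 -> P1=[0,4,2,2,8,0](9) P2=[0,5,3,5,0,4](1)
Move 6: P2 pit3 -> P1=[1,5,2,2,8,0](9) P2=[0,5,3,0,1,5](2)
Move 7: P2 pit5 -> P1=[2,6,3,3,8,0](9) P2=[0,5,3,0,1,0](3)
Move 8: P2 pit2 -> P1=[0,6,3,3,8,0](9) P2=[0,5,0,1,2,0](6)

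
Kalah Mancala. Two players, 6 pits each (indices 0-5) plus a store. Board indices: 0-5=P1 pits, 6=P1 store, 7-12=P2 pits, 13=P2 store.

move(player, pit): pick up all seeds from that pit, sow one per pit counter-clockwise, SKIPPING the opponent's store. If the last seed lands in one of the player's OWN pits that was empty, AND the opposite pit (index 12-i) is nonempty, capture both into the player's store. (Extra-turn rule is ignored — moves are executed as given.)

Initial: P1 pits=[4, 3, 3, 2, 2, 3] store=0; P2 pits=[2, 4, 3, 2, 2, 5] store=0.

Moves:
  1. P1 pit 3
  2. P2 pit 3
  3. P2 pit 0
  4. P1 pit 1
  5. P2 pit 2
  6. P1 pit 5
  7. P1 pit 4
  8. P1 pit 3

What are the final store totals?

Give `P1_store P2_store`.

Move 1: P1 pit3 -> P1=[4,3,3,0,3,4](0) P2=[2,4,3,2,2,5](0)
Move 2: P2 pit3 -> P1=[4,3,3,0,3,4](0) P2=[2,4,3,0,3,6](0)
Move 3: P2 pit0 -> P1=[4,3,3,0,3,4](0) P2=[0,5,4,0,3,6](0)
Move 4: P1 pit1 -> P1=[4,0,4,1,4,4](0) P2=[0,5,4,0,3,6](0)
Move 5: P2 pit2 -> P1=[4,0,4,1,4,4](0) P2=[0,5,0,1,4,7](1)
Move 6: P1 pit5 -> P1=[4,0,4,1,4,0](1) P2=[1,6,1,1,4,7](1)
Move 7: P1 pit4 -> P1=[4,0,4,1,0,1](2) P2=[2,7,1,1,4,7](1)
Move 8: P1 pit3 -> P1=[4,0,4,0,0,1](10) P2=[2,0,1,1,4,7](1)

Answer: 10 1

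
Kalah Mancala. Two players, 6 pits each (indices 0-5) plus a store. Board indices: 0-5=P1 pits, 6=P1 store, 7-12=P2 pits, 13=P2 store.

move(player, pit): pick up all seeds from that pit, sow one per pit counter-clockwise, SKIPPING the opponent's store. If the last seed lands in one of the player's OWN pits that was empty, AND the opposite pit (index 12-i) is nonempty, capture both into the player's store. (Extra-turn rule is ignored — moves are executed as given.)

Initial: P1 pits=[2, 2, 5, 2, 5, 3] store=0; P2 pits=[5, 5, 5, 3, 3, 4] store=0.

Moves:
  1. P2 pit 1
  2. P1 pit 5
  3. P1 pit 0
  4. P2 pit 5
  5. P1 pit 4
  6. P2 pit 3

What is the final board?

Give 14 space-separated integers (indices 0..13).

Move 1: P2 pit1 -> P1=[2,2,5,2,5,3](0) P2=[5,0,6,4,4,5](1)
Move 2: P1 pit5 -> P1=[2,2,5,2,5,0](1) P2=[6,1,6,4,4,5](1)
Move 3: P1 pit0 -> P1=[0,3,6,2,5,0](1) P2=[6,1,6,4,4,5](1)
Move 4: P2 pit5 -> P1=[1,4,7,3,5,0](1) P2=[6,1,6,4,4,0](2)
Move 5: P1 pit4 -> P1=[1,4,7,3,0,1](2) P2=[7,2,7,4,4,0](2)
Move 6: P2 pit3 -> P1=[2,4,7,3,0,1](2) P2=[7,2,7,0,5,1](3)

Answer: 2 4 7 3 0 1 2 7 2 7 0 5 1 3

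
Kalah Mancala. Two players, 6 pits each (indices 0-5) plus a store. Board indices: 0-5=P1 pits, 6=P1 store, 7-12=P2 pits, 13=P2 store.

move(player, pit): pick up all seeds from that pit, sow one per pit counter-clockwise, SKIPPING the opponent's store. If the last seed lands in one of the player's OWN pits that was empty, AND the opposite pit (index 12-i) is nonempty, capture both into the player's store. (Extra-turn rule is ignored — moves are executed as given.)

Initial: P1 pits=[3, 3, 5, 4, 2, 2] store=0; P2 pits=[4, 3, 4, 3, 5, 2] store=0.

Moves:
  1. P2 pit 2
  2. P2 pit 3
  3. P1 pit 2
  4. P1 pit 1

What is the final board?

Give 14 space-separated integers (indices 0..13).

Answer: 4 0 1 6 4 3 1 5 3 0 0 7 4 2

Derivation:
Move 1: P2 pit2 -> P1=[3,3,5,4,2,2](0) P2=[4,3,0,4,6,3](1)
Move 2: P2 pit3 -> P1=[4,3,5,4,2,2](0) P2=[4,3,0,0,7,4](2)
Move 3: P1 pit2 -> P1=[4,3,0,5,3,3](1) P2=[5,3,0,0,7,4](2)
Move 4: P1 pit1 -> P1=[4,0,1,6,4,3](1) P2=[5,3,0,0,7,4](2)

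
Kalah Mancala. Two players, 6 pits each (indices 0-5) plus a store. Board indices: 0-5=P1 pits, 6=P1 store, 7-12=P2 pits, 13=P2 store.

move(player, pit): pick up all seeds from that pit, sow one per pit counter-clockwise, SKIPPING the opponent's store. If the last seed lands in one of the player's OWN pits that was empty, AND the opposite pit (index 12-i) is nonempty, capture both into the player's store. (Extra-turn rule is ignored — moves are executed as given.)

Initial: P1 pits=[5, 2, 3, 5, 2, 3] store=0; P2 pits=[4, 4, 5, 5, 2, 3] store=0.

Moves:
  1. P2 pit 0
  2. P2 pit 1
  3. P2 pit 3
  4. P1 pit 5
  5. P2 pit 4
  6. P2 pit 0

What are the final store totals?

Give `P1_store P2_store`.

Move 1: P2 pit0 -> P1=[5,2,3,5,2,3](0) P2=[0,5,6,6,3,3](0)
Move 2: P2 pit1 -> P1=[5,2,3,5,2,3](0) P2=[0,0,7,7,4,4](1)
Move 3: P2 pit3 -> P1=[6,3,4,6,2,3](0) P2=[0,0,7,0,5,5](2)
Move 4: P1 pit5 -> P1=[6,3,4,6,2,0](1) P2=[1,1,7,0,5,5](2)
Move 5: P2 pit4 -> P1=[7,4,5,6,2,0](1) P2=[1,1,7,0,0,6](3)
Move 6: P2 pit0 -> P1=[7,4,5,6,2,0](1) P2=[0,2,7,0,0,6](3)

Answer: 1 3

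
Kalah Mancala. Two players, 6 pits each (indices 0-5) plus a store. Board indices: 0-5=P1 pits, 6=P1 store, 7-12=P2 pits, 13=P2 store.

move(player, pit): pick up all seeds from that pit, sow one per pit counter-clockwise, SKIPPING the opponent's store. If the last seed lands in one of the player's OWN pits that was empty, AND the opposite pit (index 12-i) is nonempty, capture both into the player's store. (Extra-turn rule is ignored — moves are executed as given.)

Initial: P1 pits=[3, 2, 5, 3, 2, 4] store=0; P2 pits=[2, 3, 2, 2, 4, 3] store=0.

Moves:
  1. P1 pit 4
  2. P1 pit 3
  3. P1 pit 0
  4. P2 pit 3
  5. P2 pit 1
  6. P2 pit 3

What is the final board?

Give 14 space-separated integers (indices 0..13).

Move 1: P1 pit4 -> P1=[3,2,5,3,0,5](1) P2=[2,3,2,2,4,3](0)
Move 2: P1 pit3 -> P1=[3,2,5,0,1,6](2) P2=[2,3,2,2,4,3](0)
Move 3: P1 pit0 -> P1=[0,3,6,0,1,6](5) P2=[2,3,0,2,4,3](0)
Move 4: P2 pit3 -> P1=[0,3,6,0,1,6](5) P2=[2,3,0,0,5,4](0)
Move 5: P2 pit1 -> P1=[0,3,6,0,1,6](5) P2=[2,0,1,1,6,4](0)
Move 6: P2 pit3 -> P1=[0,3,6,0,1,6](5) P2=[2,0,1,0,7,4](0)

Answer: 0 3 6 0 1 6 5 2 0 1 0 7 4 0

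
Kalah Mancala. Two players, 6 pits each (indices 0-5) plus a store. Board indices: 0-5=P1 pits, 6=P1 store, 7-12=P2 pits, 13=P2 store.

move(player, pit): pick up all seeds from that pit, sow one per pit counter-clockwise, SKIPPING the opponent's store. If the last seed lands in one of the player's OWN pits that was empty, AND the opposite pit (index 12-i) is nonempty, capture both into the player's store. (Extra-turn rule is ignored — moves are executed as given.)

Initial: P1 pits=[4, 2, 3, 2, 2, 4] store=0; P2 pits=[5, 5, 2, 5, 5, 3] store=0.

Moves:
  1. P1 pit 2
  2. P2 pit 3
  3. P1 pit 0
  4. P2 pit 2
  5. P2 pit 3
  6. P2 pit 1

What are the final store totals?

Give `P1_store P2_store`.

Move 1: P1 pit2 -> P1=[4,2,0,3,3,5](0) P2=[5,5,2,5,5,3](0)
Move 2: P2 pit3 -> P1=[5,3,0,3,3,5](0) P2=[5,5,2,0,6,4](1)
Move 3: P1 pit0 -> P1=[0,4,1,4,4,6](0) P2=[5,5,2,0,6,4](1)
Move 4: P2 pit2 -> P1=[0,4,1,4,4,6](0) P2=[5,5,0,1,7,4](1)
Move 5: P2 pit3 -> P1=[0,4,1,4,4,6](0) P2=[5,5,0,0,8,4](1)
Move 6: P2 pit1 -> P1=[0,4,1,4,4,6](0) P2=[5,0,1,1,9,5](2)

Answer: 0 2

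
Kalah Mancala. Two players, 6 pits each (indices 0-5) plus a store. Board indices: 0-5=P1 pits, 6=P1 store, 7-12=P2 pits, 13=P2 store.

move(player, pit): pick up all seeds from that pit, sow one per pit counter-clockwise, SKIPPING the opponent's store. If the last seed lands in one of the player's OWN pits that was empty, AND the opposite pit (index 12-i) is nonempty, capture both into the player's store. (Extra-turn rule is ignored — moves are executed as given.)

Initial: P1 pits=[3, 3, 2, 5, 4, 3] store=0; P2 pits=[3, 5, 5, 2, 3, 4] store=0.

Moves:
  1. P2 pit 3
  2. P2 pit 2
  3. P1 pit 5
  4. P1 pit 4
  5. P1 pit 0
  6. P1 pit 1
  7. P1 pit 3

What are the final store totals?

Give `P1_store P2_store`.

Answer: 11 1

Derivation:
Move 1: P2 pit3 -> P1=[3,3,2,5,4,3](0) P2=[3,5,5,0,4,5](0)
Move 2: P2 pit2 -> P1=[4,3,2,5,4,3](0) P2=[3,5,0,1,5,6](1)
Move 3: P1 pit5 -> P1=[4,3,2,5,4,0](1) P2=[4,6,0,1,5,6](1)
Move 4: P1 pit4 -> P1=[4,3,2,5,0,1](2) P2=[5,7,0,1,5,6](1)
Move 5: P1 pit0 -> P1=[0,4,3,6,0,1](10) P2=[5,0,0,1,5,6](1)
Move 6: P1 pit1 -> P1=[0,0,4,7,1,2](10) P2=[5,0,0,1,5,6](1)
Move 7: P1 pit3 -> P1=[0,0,4,0,2,3](11) P2=[6,1,1,2,5,6](1)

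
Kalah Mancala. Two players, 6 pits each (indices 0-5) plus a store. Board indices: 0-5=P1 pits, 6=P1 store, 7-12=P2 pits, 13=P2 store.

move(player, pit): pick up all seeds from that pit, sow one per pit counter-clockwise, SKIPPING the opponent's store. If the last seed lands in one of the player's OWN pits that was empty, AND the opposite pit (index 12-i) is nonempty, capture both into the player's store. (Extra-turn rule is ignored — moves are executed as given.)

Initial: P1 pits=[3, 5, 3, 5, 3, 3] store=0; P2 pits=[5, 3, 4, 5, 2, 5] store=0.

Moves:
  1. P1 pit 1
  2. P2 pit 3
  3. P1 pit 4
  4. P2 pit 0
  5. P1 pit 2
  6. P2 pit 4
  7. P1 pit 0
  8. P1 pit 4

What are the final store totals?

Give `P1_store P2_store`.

Answer: 4 3

Derivation:
Move 1: P1 pit1 -> P1=[3,0,4,6,4,4](1) P2=[5,3,4,5,2,5](0)
Move 2: P2 pit3 -> P1=[4,1,4,6,4,4](1) P2=[5,3,4,0,3,6](1)
Move 3: P1 pit4 -> P1=[4,1,4,6,0,5](2) P2=[6,4,4,0,3,6](1)
Move 4: P2 pit0 -> P1=[4,1,4,6,0,5](2) P2=[0,5,5,1,4,7](2)
Move 5: P1 pit2 -> P1=[4,1,0,7,1,6](3) P2=[0,5,5,1,4,7](2)
Move 6: P2 pit4 -> P1=[5,2,0,7,1,6](3) P2=[0,5,5,1,0,8](3)
Move 7: P1 pit0 -> P1=[0,3,1,8,2,7](3) P2=[0,5,5,1,0,8](3)
Move 8: P1 pit4 -> P1=[0,3,1,8,0,8](4) P2=[0,5,5,1,0,8](3)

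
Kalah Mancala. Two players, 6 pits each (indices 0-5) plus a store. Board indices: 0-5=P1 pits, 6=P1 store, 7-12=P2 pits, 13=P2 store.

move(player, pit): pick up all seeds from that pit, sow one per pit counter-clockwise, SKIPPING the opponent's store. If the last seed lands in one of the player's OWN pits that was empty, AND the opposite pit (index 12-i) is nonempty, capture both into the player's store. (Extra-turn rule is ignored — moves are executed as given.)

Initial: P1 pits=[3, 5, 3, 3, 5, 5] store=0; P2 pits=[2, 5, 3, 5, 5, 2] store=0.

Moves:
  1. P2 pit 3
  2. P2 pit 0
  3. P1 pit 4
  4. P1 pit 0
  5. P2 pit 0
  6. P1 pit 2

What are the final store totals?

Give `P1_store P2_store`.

Move 1: P2 pit3 -> P1=[4,6,3,3,5,5](0) P2=[2,5,3,0,6,3](1)
Move 2: P2 pit0 -> P1=[4,6,3,3,5,5](0) P2=[0,6,4,0,6,3](1)
Move 3: P1 pit4 -> P1=[4,6,3,3,0,6](1) P2=[1,7,5,0,6,3](1)
Move 4: P1 pit0 -> P1=[0,7,4,4,0,6](9) P2=[1,0,5,0,6,3](1)
Move 5: P2 pit0 -> P1=[0,7,4,4,0,6](9) P2=[0,1,5,0,6,3](1)
Move 6: P1 pit2 -> P1=[0,7,0,5,1,7](10) P2=[0,1,5,0,6,3](1)

Answer: 10 1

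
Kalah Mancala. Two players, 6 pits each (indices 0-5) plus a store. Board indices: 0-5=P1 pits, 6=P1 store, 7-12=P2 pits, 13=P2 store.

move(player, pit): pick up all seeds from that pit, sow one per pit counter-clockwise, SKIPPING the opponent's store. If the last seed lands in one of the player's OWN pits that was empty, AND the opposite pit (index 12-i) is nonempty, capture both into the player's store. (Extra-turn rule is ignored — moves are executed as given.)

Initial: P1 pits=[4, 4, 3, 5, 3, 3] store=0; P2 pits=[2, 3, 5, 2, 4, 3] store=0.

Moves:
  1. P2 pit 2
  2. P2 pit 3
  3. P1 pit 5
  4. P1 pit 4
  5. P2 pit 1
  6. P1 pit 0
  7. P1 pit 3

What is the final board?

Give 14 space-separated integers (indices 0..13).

Move 1: P2 pit2 -> P1=[5,4,3,5,3,3](0) P2=[2,3,0,3,5,4](1)
Move 2: P2 pit3 -> P1=[5,4,3,5,3,3](0) P2=[2,3,0,0,6,5](2)
Move 3: P1 pit5 -> P1=[5,4,3,5,3,0](1) P2=[3,4,0,0,6,5](2)
Move 4: P1 pit4 -> P1=[5,4,3,5,0,1](2) P2=[4,4,0,0,6,5](2)
Move 5: P2 pit1 -> P1=[5,4,3,5,0,1](2) P2=[4,0,1,1,7,6](2)
Move 6: P1 pit0 -> P1=[0,5,4,6,1,2](2) P2=[4,0,1,1,7,6](2)
Move 7: P1 pit3 -> P1=[0,5,4,0,2,3](3) P2=[5,1,2,1,7,6](2)

Answer: 0 5 4 0 2 3 3 5 1 2 1 7 6 2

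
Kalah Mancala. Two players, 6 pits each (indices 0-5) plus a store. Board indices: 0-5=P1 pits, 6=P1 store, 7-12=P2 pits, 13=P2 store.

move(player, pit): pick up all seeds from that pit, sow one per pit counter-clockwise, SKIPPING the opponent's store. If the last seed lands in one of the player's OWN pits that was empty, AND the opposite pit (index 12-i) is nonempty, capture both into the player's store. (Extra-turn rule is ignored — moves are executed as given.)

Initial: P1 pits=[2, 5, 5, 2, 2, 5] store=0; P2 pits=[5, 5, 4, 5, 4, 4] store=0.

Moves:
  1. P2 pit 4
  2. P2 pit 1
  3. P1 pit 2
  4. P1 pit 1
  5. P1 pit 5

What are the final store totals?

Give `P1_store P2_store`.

Answer: 3 2

Derivation:
Move 1: P2 pit4 -> P1=[3,6,5,2,2,5](0) P2=[5,5,4,5,0,5](1)
Move 2: P2 pit1 -> P1=[3,6,5,2,2,5](0) P2=[5,0,5,6,1,6](2)
Move 3: P1 pit2 -> P1=[3,6,0,3,3,6](1) P2=[6,0,5,6,1,6](2)
Move 4: P1 pit1 -> P1=[3,0,1,4,4,7](2) P2=[7,0,5,6,1,6](2)
Move 5: P1 pit5 -> P1=[3,0,1,4,4,0](3) P2=[8,1,6,7,2,7](2)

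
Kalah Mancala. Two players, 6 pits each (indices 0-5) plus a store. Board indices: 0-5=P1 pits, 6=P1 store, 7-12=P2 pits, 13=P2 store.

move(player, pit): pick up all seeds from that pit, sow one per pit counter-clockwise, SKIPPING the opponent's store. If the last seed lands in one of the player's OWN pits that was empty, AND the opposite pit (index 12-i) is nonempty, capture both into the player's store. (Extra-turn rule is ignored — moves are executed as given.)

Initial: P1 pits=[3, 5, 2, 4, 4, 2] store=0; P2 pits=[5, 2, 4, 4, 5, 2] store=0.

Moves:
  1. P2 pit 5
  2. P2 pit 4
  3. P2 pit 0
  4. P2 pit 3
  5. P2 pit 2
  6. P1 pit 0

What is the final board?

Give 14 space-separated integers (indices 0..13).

Move 1: P2 pit5 -> P1=[4,5,2,4,4,2](0) P2=[5,2,4,4,5,0](1)
Move 2: P2 pit4 -> P1=[5,6,3,4,4,2](0) P2=[5,2,4,4,0,1](2)
Move 3: P2 pit0 -> P1=[5,6,3,4,4,2](0) P2=[0,3,5,5,1,2](2)
Move 4: P2 pit3 -> P1=[6,7,3,4,4,2](0) P2=[0,3,5,0,2,3](3)
Move 5: P2 pit2 -> P1=[7,7,3,4,4,2](0) P2=[0,3,0,1,3,4](4)
Move 6: P1 pit0 -> P1=[0,8,4,5,5,3](1) P2=[1,3,0,1,3,4](4)

Answer: 0 8 4 5 5 3 1 1 3 0 1 3 4 4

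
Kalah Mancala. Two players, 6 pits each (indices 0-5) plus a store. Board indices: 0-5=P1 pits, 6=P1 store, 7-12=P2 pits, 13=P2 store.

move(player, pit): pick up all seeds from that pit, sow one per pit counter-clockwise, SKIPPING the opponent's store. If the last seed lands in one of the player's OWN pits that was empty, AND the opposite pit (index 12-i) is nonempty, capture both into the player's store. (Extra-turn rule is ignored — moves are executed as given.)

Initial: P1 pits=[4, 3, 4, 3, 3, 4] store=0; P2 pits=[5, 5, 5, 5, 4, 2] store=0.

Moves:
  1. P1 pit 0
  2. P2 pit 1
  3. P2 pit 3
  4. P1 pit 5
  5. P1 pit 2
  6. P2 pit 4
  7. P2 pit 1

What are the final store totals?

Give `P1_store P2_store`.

Answer: 2 5

Derivation:
Move 1: P1 pit0 -> P1=[0,4,5,4,4,4](0) P2=[5,5,5,5,4,2](0)
Move 2: P2 pit1 -> P1=[0,4,5,4,4,4](0) P2=[5,0,6,6,5,3](1)
Move 3: P2 pit3 -> P1=[1,5,6,4,4,4](0) P2=[5,0,6,0,6,4](2)
Move 4: P1 pit5 -> P1=[1,5,6,4,4,0](1) P2=[6,1,7,0,6,4](2)
Move 5: P1 pit2 -> P1=[1,5,0,5,5,1](2) P2=[7,2,7,0,6,4](2)
Move 6: P2 pit4 -> P1=[2,6,1,6,5,1](2) P2=[7,2,7,0,0,5](3)
Move 7: P2 pit1 -> P1=[2,6,0,6,5,1](2) P2=[7,0,8,0,0,5](5)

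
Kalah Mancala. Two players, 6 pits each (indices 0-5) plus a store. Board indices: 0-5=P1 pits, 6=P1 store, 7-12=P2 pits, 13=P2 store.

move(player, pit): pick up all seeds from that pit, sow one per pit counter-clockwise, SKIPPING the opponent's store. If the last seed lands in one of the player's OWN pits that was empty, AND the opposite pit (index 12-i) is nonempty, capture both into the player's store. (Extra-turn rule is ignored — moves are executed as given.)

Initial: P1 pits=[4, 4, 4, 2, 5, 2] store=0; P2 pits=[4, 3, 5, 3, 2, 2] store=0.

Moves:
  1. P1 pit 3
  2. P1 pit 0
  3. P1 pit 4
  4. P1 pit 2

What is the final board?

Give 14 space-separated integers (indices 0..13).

Answer: 0 5 0 2 1 5 2 6 4 6 4 3 2 0

Derivation:
Move 1: P1 pit3 -> P1=[4,4,4,0,6,3](0) P2=[4,3,5,3,2,2](0)
Move 2: P1 pit0 -> P1=[0,5,5,1,7,3](0) P2=[4,3,5,3,2,2](0)
Move 3: P1 pit4 -> P1=[0,5,5,1,0,4](1) P2=[5,4,6,4,3,2](0)
Move 4: P1 pit2 -> P1=[0,5,0,2,1,5](2) P2=[6,4,6,4,3,2](0)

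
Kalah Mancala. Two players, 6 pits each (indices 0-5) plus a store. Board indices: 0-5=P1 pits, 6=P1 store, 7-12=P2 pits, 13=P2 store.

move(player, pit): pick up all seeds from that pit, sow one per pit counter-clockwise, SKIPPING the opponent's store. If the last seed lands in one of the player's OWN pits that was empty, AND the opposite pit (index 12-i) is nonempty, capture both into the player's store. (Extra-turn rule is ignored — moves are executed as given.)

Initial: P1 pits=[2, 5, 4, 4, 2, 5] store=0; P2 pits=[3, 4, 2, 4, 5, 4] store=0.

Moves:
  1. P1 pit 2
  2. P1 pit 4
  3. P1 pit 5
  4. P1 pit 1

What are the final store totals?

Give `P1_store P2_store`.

Answer: 4 0

Derivation:
Move 1: P1 pit2 -> P1=[2,5,0,5,3,6](1) P2=[3,4,2,4,5,4](0)
Move 2: P1 pit4 -> P1=[2,5,0,5,0,7](2) P2=[4,4,2,4,5,4](0)
Move 3: P1 pit5 -> P1=[2,5,0,5,0,0](3) P2=[5,5,3,5,6,5](0)
Move 4: P1 pit1 -> P1=[2,0,1,6,1,1](4) P2=[5,5,3,5,6,5](0)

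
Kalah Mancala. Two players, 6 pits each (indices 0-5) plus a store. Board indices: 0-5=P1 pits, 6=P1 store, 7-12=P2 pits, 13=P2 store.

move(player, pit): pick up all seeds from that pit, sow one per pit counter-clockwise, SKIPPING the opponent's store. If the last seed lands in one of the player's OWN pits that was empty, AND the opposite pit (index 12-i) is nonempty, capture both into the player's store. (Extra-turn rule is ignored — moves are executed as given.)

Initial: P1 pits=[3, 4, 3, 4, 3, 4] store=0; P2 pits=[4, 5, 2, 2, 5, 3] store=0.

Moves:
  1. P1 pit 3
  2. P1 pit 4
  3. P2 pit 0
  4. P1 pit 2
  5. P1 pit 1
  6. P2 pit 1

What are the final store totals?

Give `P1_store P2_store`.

Move 1: P1 pit3 -> P1=[3,4,3,0,4,5](1) P2=[5,5,2,2,5,3](0)
Move 2: P1 pit4 -> P1=[3,4,3,0,0,6](2) P2=[6,6,2,2,5,3](0)
Move 3: P2 pit0 -> P1=[3,4,3,0,0,6](2) P2=[0,7,3,3,6,4](1)
Move 4: P1 pit2 -> P1=[3,4,0,1,1,7](2) P2=[0,7,3,3,6,4](1)
Move 5: P1 pit1 -> P1=[3,0,1,2,2,8](2) P2=[0,7,3,3,6,4](1)
Move 6: P2 pit1 -> P1=[4,1,1,2,2,8](2) P2=[0,0,4,4,7,5](2)

Answer: 2 2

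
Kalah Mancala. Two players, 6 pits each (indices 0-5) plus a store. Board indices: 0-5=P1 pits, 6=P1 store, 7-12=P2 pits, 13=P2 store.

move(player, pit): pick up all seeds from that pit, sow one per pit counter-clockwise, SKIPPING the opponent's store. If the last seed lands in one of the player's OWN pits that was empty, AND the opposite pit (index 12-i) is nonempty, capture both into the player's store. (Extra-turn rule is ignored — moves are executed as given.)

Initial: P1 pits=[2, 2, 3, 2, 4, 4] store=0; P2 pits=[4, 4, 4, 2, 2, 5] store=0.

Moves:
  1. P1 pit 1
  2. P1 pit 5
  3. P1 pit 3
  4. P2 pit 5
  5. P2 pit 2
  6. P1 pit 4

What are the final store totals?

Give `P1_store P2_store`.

Move 1: P1 pit1 -> P1=[2,0,4,3,4,4](0) P2=[4,4,4,2,2,5](0)
Move 2: P1 pit5 -> P1=[2,0,4,3,4,0](1) P2=[5,5,5,2,2,5](0)
Move 3: P1 pit3 -> P1=[2,0,4,0,5,1](2) P2=[5,5,5,2,2,5](0)
Move 4: P2 pit5 -> P1=[3,1,5,1,5,1](2) P2=[5,5,5,2,2,0](1)
Move 5: P2 pit2 -> P1=[4,1,5,1,5,1](2) P2=[5,5,0,3,3,1](2)
Move 6: P1 pit4 -> P1=[4,1,5,1,0,2](3) P2=[6,6,1,3,3,1](2)

Answer: 3 2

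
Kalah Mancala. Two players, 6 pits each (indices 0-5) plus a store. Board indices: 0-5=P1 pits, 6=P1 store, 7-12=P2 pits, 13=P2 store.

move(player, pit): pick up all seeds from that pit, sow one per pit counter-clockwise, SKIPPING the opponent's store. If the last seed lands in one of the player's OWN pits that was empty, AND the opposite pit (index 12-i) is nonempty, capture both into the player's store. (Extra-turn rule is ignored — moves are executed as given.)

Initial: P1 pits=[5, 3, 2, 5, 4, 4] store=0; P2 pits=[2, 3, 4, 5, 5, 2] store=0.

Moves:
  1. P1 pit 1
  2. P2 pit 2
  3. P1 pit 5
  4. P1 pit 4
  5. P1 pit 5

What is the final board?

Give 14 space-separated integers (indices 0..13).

Move 1: P1 pit1 -> P1=[5,0,3,6,5,4](0) P2=[2,3,4,5,5,2](0)
Move 2: P2 pit2 -> P1=[5,0,3,6,5,4](0) P2=[2,3,0,6,6,3](1)
Move 3: P1 pit5 -> P1=[5,0,3,6,5,0](1) P2=[3,4,1,6,6,3](1)
Move 4: P1 pit4 -> P1=[5,0,3,6,0,1](2) P2=[4,5,2,6,6,3](1)
Move 5: P1 pit5 -> P1=[5,0,3,6,0,0](3) P2=[4,5,2,6,6,3](1)

Answer: 5 0 3 6 0 0 3 4 5 2 6 6 3 1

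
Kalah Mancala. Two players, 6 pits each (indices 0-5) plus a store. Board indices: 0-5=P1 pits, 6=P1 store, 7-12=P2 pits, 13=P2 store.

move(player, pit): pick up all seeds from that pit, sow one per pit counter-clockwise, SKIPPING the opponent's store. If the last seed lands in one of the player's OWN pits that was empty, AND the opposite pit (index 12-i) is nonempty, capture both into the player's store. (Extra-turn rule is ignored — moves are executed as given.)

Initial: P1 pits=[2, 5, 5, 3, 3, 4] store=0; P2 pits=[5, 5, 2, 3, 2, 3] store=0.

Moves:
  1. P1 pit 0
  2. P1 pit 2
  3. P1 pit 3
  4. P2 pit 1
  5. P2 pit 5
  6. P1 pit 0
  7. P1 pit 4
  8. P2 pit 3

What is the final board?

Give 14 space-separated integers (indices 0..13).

Answer: 1 8 2 0 0 7 3 8 1 4 0 4 1 3

Derivation:
Move 1: P1 pit0 -> P1=[0,6,6,3,3,4](0) P2=[5,5,2,3,2,3](0)
Move 2: P1 pit2 -> P1=[0,6,0,4,4,5](1) P2=[6,6,2,3,2,3](0)
Move 3: P1 pit3 -> P1=[0,6,0,0,5,6](2) P2=[7,6,2,3,2,3](0)
Move 4: P2 pit1 -> P1=[1,6,0,0,5,6](2) P2=[7,0,3,4,3,4](1)
Move 5: P2 pit5 -> P1=[2,7,1,0,5,6](2) P2=[7,0,3,4,3,0](2)
Move 6: P1 pit0 -> P1=[0,8,2,0,5,6](2) P2=[7,0,3,4,3,0](2)
Move 7: P1 pit4 -> P1=[0,8,2,0,0,7](3) P2=[8,1,4,4,3,0](2)
Move 8: P2 pit3 -> P1=[1,8,2,0,0,7](3) P2=[8,1,4,0,4,1](3)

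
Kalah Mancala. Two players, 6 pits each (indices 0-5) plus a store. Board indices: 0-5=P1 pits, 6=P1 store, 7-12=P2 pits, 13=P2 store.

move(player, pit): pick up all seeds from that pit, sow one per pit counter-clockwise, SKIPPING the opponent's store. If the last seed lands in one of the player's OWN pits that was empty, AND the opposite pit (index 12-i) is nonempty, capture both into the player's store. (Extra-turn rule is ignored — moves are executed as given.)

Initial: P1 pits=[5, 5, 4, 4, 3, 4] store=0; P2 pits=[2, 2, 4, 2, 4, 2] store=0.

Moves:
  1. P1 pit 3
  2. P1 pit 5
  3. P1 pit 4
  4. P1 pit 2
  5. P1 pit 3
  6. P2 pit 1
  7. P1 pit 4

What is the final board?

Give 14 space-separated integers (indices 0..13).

Move 1: P1 pit3 -> P1=[5,5,4,0,4,5](1) P2=[3,2,4,2,4,2](0)
Move 2: P1 pit5 -> P1=[5,5,4,0,4,0](2) P2=[4,3,5,3,4,2](0)
Move 3: P1 pit4 -> P1=[5,5,4,0,0,1](3) P2=[5,4,5,3,4,2](0)
Move 4: P1 pit2 -> P1=[5,5,0,1,1,2](4) P2=[5,4,5,3,4,2](0)
Move 5: P1 pit3 -> P1=[5,5,0,0,2,2](4) P2=[5,4,5,3,4,2](0)
Move 6: P2 pit1 -> P1=[5,5,0,0,2,2](4) P2=[5,0,6,4,5,3](0)
Move 7: P1 pit4 -> P1=[5,5,0,0,0,3](5) P2=[5,0,6,4,5,3](0)

Answer: 5 5 0 0 0 3 5 5 0 6 4 5 3 0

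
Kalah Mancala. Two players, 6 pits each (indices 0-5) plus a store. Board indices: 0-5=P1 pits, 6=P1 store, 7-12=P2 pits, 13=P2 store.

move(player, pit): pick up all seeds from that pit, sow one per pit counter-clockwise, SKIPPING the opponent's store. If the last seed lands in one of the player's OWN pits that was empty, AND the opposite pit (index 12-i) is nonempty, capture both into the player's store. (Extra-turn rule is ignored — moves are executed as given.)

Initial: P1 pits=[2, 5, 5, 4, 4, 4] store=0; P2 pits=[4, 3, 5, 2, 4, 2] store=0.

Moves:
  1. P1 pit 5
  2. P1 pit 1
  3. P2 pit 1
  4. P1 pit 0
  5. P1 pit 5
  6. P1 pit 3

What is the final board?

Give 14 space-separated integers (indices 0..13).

Move 1: P1 pit5 -> P1=[2,5,5,4,4,0](1) P2=[5,4,6,2,4,2](0)
Move 2: P1 pit1 -> P1=[2,0,6,5,5,1](2) P2=[5,4,6,2,4,2](0)
Move 3: P2 pit1 -> P1=[2,0,6,5,5,1](2) P2=[5,0,7,3,5,3](0)
Move 4: P1 pit0 -> P1=[0,1,7,5,5,1](2) P2=[5,0,7,3,5,3](0)
Move 5: P1 pit5 -> P1=[0,1,7,5,5,0](3) P2=[5,0,7,3,5,3](0)
Move 6: P1 pit3 -> P1=[0,1,7,0,6,1](4) P2=[6,1,7,3,5,3](0)

Answer: 0 1 7 0 6 1 4 6 1 7 3 5 3 0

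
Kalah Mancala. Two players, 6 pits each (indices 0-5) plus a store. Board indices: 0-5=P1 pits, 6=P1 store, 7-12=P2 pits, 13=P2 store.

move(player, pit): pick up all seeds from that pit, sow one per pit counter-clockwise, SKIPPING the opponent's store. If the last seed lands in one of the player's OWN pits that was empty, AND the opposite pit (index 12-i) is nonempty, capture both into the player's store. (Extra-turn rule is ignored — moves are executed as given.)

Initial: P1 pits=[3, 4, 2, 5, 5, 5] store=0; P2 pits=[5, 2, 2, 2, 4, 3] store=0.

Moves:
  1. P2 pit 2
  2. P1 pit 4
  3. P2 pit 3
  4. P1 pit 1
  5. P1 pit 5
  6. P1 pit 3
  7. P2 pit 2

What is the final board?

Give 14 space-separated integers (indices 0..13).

Answer: 3 0 3 0 2 1 3 8 5 0 2 8 6 1

Derivation:
Move 1: P2 pit2 -> P1=[3,4,2,5,5,5](0) P2=[5,2,0,3,5,3](0)
Move 2: P1 pit4 -> P1=[3,4,2,5,0,6](1) P2=[6,3,1,3,5,3](0)
Move 3: P2 pit3 -> P1=[3,4,2,5,0,6](1) P2=[6,3,1,0,6,4](1)
Move 4: P1 pit1 -> P1=[3,0,3,6,1,7](1) P2=[6,3,1,0,6,4](1)
Move 5: P1 pit5 -> P1=[3,0,3,6,1,0](2) P2=[7,4,2,1,7,5](1)
Move 6: P1 pit3 -> P1=[3,0,3,0,2,1](3) P2=[8,5,3,1,7,5](1)
Move 7: P2 pit2 -> P1=[3,0,3,0,2,1](3) P2=[8,5,0,2,8,6](1)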